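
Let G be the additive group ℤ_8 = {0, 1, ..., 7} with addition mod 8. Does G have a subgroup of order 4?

Yes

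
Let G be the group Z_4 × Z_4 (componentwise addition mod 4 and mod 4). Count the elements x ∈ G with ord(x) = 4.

An element (a,b) has order lcm(ord(a), ord(b)); count pairs with lcm equal to 4.
Enumerating gives 12 such elements.

12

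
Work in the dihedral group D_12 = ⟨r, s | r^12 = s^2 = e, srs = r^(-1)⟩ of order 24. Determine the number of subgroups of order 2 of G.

13

|G| = 24 and 2 | 24, so subgroups of order 2 are possible by Lagrange.
The subgroups of order 2 are: {e, r^10s}; {e, r^11s}; {e, r^2s}; {e, r^3s}; … (13 in all).
So G has 13 subgroups of order 2.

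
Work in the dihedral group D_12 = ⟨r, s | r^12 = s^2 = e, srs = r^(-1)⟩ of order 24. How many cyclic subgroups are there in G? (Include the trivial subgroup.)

Group the elements of G by the cyclic subgroup they generate; each cyclic subgroup of order d accounts for φ(d) elements.
Cyclic subgroups by order — order 1: 1; order 2: 13; order 3: 1; order 4: 1; order 6: 1; order 12: 1.
Total: 18.

18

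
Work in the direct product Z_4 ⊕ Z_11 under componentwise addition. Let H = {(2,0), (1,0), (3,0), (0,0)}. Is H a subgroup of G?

Yes

|H| = 4 divides |G| = 44, consistent with Lagrange.
H contains the identity, every element's inverse is in H, and H is closed under +: it is a subgroup.
In fact H = ⟨(1,0)⟩.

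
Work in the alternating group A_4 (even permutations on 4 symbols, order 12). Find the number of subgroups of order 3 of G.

|G| = 12 and 3 | 12, so subgroups of order 3 are possible by Lagrange.
The subgroups of order 3 are: {e, (1 2 3), (1 3 2)}; {e, (1 2 4), (1 4 2)}; {e, (1 3 4), (1 4 3)}; {e, (2 3 4), (2 4 3)}.
So G has 4 subgroups of order 3.

4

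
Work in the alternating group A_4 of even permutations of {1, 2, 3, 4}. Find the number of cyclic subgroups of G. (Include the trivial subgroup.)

Group the elements of G by the cyclic subgroup they generate; each cyclic subgroup of order d accounts for φ(d) elements.
Cyclic subgroups by order — order 1: 1; order 2: 3; order 3: 4.
Total: 8.

8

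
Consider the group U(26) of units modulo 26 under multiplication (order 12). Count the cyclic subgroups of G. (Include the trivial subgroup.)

6

A cyclic subgroup of order d is generated by each of its φ(d) elements of order d, so the cyclic subgroups of order d number (#elements of order d)/φ(d).
Cyclic subgroups by order — order 1: 1; order 2: 1; order 3: 1; order 4: 1; order 6: 1; order 12: 1.
Total: 6.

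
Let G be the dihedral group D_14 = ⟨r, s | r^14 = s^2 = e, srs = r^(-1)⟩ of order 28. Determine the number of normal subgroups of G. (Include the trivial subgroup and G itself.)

G has 28 subgroups. Checking conjugation-invariance by order — order 1: 1/1 normal; order 2: 1/15 normal; order 4: 0/7 normal; order 7: 1/1 normal; order 14: 3/3 normal; order 28: 1/1 normal.
Total normal subgroups: 7.

7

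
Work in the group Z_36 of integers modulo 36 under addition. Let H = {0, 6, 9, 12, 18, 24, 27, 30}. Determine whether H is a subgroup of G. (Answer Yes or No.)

|H| = 8 does not divide |G| = 36, so by Lagrange H is not a subgroup.

No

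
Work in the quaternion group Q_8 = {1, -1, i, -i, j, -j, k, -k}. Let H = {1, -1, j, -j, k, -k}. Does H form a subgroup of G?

|H| = 6 does not divide |G| = 8, so by Lagrange H is not a subgroup.

No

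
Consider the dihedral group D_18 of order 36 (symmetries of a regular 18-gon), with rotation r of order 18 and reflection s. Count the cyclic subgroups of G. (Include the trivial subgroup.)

24

A cyclic subgroup of order d is generated by each of its φ(d) elements of order d, so the cyclic subgroups of order d number (#elements of order d)/φ(d).
Cyclic subgroups by order — order 1: 1; order 2: 19; order 3: 1; order 6: 1; order 9: 1; order 18: 1.
Total: 24.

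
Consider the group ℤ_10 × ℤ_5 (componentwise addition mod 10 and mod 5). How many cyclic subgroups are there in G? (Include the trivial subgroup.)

14

Each element a generates a cyclic subgroup ⟨a⟩; distinct elements may generate the same one (a cyclic group of order d has φ(d) generators).
Cyclic subgroups by order — order 1: 1; order 2: 1; order 5: 6; order 10: 6.
Total: 14.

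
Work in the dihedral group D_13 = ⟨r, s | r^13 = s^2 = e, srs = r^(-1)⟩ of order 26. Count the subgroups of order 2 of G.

13

|G| = 26 and 2 | 26, so subgroups of order 2 are possible by Lagrange.
The subgroups of order 2 are: {e, r^10s}; {e, r^11s}; {e, r^12s}; {e, r^2s}; … (13 in all).
So G has 13 subgroups of order 2.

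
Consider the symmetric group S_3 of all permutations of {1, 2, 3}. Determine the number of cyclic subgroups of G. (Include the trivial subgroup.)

Group the elements of G by the cyclic subgroup they generate; each cyclic subgroup of order d accounts for φ(d) elements.
Cyclic subgroups by order — order 1: 1; order 2: 3; order 3: 1.
Total: 5.

5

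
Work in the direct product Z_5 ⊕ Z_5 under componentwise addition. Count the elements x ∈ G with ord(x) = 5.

24

An element (a,b) has order lcm(ord(a), ord(b)); count pairs with lcm equal to 5.
Enumerating gives 24 such elements.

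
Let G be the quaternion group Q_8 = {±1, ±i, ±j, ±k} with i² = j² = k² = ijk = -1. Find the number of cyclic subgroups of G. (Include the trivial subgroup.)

Group the elements of G by the cyclic subgroup they generate; each cyclic subgroup of order d accounts for φ(d) elements.
Cyclic subgroups by order — order 1: 1; order 2: 1; order 4: 3.
Total: 5.

5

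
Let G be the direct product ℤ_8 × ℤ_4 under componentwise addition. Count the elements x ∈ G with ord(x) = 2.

An element (a,b) has order lcm(ord(a), ord(b)); count pairs with lcm equal to 2.
Enumerating gives 3 such elements.

3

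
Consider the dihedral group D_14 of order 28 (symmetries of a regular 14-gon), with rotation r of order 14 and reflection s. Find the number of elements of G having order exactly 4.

No element of G has order 4 (even though 4 | 28).

0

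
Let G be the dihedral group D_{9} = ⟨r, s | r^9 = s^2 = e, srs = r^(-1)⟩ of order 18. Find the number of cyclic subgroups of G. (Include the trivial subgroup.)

Each element a generates a cyclic subgroup ⟨a⟩; distinct elements may generate the same one (a cyclic group of order d has φ(d) generators).
Cyclic subgroups by order — order 1: 1; order 2: 9; order 3: 1; order 9: 1.
Total: 12.

12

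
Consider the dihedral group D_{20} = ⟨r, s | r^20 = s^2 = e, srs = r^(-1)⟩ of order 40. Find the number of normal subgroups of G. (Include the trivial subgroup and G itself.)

9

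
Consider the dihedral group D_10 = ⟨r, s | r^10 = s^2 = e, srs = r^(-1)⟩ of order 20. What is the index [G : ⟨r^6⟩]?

4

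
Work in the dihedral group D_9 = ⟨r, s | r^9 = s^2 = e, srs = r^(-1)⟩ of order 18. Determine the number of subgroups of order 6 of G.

3

|G| = 18 and 6 | 18, so subgroups of order 6 are possible by Lagrange.
The subgroups of order 6 are: {e, r^3, r^6, r^2s, r^5s, r^8s}; {e, r^3, r^6, s, r^3s, r^6s}; {e, r^3, r^6, rs, r^4s, r^7s}.
So G has 3 subgroups of order 6.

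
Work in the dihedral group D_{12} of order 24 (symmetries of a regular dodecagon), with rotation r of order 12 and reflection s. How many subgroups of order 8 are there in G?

|G| = 24 and 8 | 24, so subgroups of order 8 are possible by Lagrange.
The subgroups of order 8 are: {e, r^3, r^6, r^9, rs, r^4s, r^7s, r^10s}; {e, r^3, r^6, r^9, r^2s, r^5s, r^8s, r^11s}; {e, r^3, r^6, r^9, s, r^3s, r^6s, r^9s}.
So G has 3 subgroups of order 8.

3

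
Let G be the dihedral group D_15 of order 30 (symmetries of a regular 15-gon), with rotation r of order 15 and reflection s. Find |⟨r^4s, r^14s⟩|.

|⟨r^4s⟩| = 2 and |⟨r^14s⟩| = 2, so |H| is a multiple of lcm(2, 2) = 2 and divides |G| = 30.
Closing under the operation: H = {e, r^5, r^10, r^4s, r^9s, r^14s}, so |H| = 6.

6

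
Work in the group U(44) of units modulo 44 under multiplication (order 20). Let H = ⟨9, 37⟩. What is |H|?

|⟨9⟩| = 5 and |⟨37⟩| = 5, so |H| is a multiple of lcm(5, 5) = 5 and divides |G| = 20.
Closing under the operation: H = {1, 5, 9, 25, 37}, so |H| = 5.

5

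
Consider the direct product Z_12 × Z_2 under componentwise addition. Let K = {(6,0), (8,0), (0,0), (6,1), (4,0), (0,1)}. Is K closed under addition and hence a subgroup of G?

Closure fails: (0,1) + (4,0) = (4,1) ∉ K. So K is not a subgroup.

No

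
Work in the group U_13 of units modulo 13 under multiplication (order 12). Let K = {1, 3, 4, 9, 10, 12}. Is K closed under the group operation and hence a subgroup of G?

Yes

|K| = 6 divides |G| = 12, consistent with Lagrange.
K contains the identity, every element's inverse is in K, and K is closed under ·: it is a subgroup.
In fact K = ⟨4⟩.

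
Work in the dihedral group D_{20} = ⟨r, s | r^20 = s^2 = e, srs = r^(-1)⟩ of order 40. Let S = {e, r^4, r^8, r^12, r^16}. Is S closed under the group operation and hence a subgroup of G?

|S| = 5 divides |G| = 40, consistent with Lagrange.
S contains the identity, every element's inverse is in S, and S is closed under ·: it is a subgroup.
In fact S = ⟨r^4⟩.

Yes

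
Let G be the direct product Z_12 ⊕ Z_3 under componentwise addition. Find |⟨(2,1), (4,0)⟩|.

18

|⟨(2,1)⟩| = 6 and |⟨(4,0)⟩| = 3, so |H| is a multiple of lcm(6, 3) = 6 and divides |G| = 36.
Closing under the operation: H = {(0,0), (0,1), (0,2), (2,0), (2,1), (2,2), (4,0), (4,1), (4,2), (6,0), (6,1), (6,2), (8,0), (8,1), (8,2), (10,0), (10,1), (10,2)}, so |H| = 18.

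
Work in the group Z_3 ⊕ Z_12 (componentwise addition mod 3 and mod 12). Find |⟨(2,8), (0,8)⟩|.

9

|⟨(2,8)⟩| = 3 and |⟨(0,8)⟩| = 3, so |H| is a multiple of lcm(3, 3) = 3 and divides |G| = 36.
Closing under the operation: H = {(0,0), (0,4), (0,8), (1,0), (1,4), (1,8), (2,0), (2,4), (2,8)}, so |H| = 9.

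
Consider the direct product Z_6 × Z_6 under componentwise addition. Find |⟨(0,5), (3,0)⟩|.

12

|⟨(0,5)⟩| = 6 and |⟨(3,0)⟩| = 2, so |H| is a multiple of lcm(6, 2) = 6 and divides |G| = 36.
Closing under the operation: H = {(0,0), (0,1), (0,2), (0,3), (0,4), (0,5), (3,0), (3,1), (3,2), (3,3), (3,4), (3,5)}, so |H| = 12.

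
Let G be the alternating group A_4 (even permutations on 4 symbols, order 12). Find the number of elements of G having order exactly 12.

0

No element of G has order 12 (even though 12 | 12).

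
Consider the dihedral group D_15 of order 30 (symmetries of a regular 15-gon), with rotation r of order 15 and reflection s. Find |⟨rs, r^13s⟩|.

|⟨rs⟩| = 2 and |⟨r^13s⟩| = 2, so |H| is a multiple of lcm(2, 2) = 2 and divides |G| = 30.
Closing under the operation: H = {e, r^3, r^6, r^9, r^12, rs, r^4s, r^7s, r^10s, r^13s}, so |H| = 10.

10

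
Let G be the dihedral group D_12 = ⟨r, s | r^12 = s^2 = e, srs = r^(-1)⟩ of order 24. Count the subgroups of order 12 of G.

|G| = 24 and 12 | 24, so subgroups of order 12 are possible by Lagrange.
The subgroups of order 12 are: {e, r, r^2, r^3, r^4, r^5, r^6, r^7, r^8, r^9, r^10, r^11}; {e, r^2, r^4, r^6, r^8, r^10, s, r^2s, r^4s, r^6s, r^8s, r^10s}; {e, r^2, r^4, r^6, r^8, r^10, rs, r^3s, r^5s, r^7s, r^9s, r^11s}.
So G has 3 subgroups of order 12.

3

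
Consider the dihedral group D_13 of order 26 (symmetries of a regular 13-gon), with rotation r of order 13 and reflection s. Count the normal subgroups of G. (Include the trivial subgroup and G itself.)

3

G has 16 subgroups. Checking conjugation-invariance by order — order 1: 1/1 normal; order 2: 0/13 normal; order 13: 1/1 normal; order 26: 1/1 normal.
Total normal subgroups: 3.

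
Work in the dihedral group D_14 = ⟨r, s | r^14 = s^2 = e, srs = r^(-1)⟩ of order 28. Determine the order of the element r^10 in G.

7

Computing powers of r^10: the smallest k with (r^10)^k = e is k = 7.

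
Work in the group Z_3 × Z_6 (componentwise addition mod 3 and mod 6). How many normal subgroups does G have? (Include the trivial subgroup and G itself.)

G is abelian, so every subgroup is normal.
G has 12 subgroups in total, hence 12 normal subgroups.

12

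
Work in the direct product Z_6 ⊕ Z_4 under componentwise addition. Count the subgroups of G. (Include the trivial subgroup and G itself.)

16

|G| = 24, so by Lagrange every subgroup order divides 24. Divisors: 1, 2, 3, 4, 6, 8, 12, 24.
Subgroups by order — order 1: 1; order 2: 3; order 3: 1; order 4: 3; order 6: 3; order 8: 1; order 12: 3; order 24: 1.
Total: 1 + 3 + 1 + 3 + 3 + 1 + 3 + 1 = 16.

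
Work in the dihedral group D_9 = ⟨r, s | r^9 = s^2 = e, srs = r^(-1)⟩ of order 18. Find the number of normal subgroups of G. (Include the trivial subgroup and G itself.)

4

G has 16 subgroups. Checking conjugation-invariance by order — order 1: 1/1 normal; order 2: 0/9 normal; order 3: 1/1 normal; order 6: 0/3 normal; order 9: 1/1 normal; order 18: 1/1 normal.
Total normal subgroups: 4.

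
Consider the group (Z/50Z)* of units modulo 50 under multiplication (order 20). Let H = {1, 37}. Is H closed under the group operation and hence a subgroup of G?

No

37 ∈ H but its inverse 23 ∉ H, so H is not a subgroup.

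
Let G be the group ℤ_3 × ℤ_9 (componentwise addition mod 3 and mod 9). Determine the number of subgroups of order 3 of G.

|G| = 27 and 3 | 27, so subgroups of order 3 are possible by Lagrange.
The subgroups of order 3 are: {(0,0), (0,3), (0,6)}; {(0,0), (1,0), (2,0)}; {(0,0), (1,3), (2,6)}; {(0,0), (1,6), (2,3)}.
So G has 4 subgroups of order 3.

4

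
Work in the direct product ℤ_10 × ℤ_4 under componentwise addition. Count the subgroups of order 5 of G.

1

|G| = 40 and 5 | 40, so subgroups of order 5 are possible by Lagrange.
The subgroups of order 5 are: {(0,0), (2,0), (4,0), (6,0), (8,0)}.
So G has 1 subgroup of order 5.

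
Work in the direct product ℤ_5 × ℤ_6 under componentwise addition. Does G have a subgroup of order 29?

No

29 does not divide |G| = 30, so by Lagrange no subgroup of order 29 exists.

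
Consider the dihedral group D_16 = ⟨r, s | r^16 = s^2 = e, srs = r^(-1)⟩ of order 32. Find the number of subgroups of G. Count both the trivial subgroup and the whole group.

|G| = 32, so by Lagrange every subgroup order divides 32. Divisors: 1, 2, 4, 8, 16, 32.
Subgroups by order — order 1: 1; order 2: 17; order 4: 9; order 8: 5; order 16: 3; order 32: 1.
Total: 1 + 17 + 9 + 5 + 3 + 1 = 36.

36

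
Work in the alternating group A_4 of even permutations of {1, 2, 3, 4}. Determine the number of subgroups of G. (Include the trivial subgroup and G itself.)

|G| = 12, so by Lagrange every subgroup order divides 12. Divisors: 1, 2, 3, 4, 6, 12.
Subgroups by order — order 1: 1; order 2: 3; order 3: 4; order 4: 1; order 6: 0; order 12: 1.
Total: 1 + 3 + 4 + 1 + 0 + 1 = 10.

10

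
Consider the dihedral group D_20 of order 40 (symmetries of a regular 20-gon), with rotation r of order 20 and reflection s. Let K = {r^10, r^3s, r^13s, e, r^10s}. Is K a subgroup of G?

Closure fails: r^10 · r^10s = s ∉ K. So K is not a subgroup.

No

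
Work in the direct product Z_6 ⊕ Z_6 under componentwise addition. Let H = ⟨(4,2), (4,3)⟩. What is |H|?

|⟨(4,2)⟩| = 3 and |⟨(4,3)⟩| = 6, so |H| is a multiple of lcm(3, 6) = 6 and divides |G| = 36.
Closing under the operation: H = {(0,0), (0,1), (0,2), (0,3), (0,4), (0,5), (2,0), (2,1), (2,2), (2,3), (2,4), (2,5), (4,0), (4,1), (4,2), (4,3), (4,4), (4,5)}, so |H| = 18.

18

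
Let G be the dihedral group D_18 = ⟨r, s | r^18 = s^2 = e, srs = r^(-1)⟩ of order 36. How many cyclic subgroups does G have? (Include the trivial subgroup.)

Each element a generates a cyclic subgroup ⟨a⟩; distinct elements may generate the same one (a cyclic group of order d has φ(d) generators).
Cyclic subgroups by order — order 1: 1; order 2: 19; order 3: 1; order 6: 1; order 9: 1; order 18: 1.
Total: 24.

24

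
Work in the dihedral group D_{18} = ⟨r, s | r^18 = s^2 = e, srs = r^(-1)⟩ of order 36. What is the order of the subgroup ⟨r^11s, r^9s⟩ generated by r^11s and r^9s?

18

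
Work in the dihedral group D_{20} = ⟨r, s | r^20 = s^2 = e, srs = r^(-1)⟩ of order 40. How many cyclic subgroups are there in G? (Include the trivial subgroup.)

26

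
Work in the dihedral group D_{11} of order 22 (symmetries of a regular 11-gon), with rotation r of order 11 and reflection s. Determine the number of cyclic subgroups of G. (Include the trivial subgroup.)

13

Each element a generates a cyclic subgroup ⟨a⟩; distinct elements may generate the same one (a cyclic group of order d has φ(d) generators).
Cyclic subgroups by order — order 1: 1; order 2: 11; order 11: 1.
Total: 13.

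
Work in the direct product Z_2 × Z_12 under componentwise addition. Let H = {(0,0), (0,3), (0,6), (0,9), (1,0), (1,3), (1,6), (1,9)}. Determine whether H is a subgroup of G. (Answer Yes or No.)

|H| = 8 divides |G| = 24, consistent with Lagrange.
H contains the identity, every element's inverse is in H, and H is closed under +: it is a subgroup.

Yes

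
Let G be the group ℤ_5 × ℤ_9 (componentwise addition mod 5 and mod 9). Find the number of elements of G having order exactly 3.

2

An element (a,b) has order lcm(ord(a), ord(b)); count pairs with lcm equal to 3.
Enumerating gives 2 such elements.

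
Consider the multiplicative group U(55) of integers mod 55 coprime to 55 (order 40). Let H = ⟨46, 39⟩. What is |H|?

|⟨46⟩| = 10 and |⟨39⟩| = 10, so |H| is a multiple of lcm(10, 10) = 10 and divides |G| = 40.
Closing under the operation: H = {1, 4, 6, 9, 14, 16, 19, 21, 24, 26, 29, 31, 34, 36, 39, 41, 46, 49, 51, 54}, so |H| = 20.

20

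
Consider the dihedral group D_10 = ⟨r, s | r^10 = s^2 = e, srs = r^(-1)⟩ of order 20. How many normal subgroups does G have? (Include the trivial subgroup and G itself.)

G has 22 subgroups. Checking conjugation-invariance by order — order 1: 1/1 normal; order 2: 1/11 normal; order 4: 0/5 normal; order 5: 1/1 normal; order 10: 3/3 normal; order 20: 1/1 normal.
Total normal subgroups: 7.

7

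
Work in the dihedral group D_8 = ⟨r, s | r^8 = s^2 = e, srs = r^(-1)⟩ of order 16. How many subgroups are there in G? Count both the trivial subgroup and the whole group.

19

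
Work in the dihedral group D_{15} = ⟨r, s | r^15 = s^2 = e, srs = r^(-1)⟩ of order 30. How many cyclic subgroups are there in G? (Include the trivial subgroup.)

19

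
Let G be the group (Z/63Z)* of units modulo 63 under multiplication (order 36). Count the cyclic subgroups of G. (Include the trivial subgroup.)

20

Group the elements of G by the cyclic subgroup they generate; each cyclic subgroup of order d accounts for φ(d) elements.
Cyclic subgroups by order — order 1: 1; order 2: 3; order 3: 4; order 6: 12.
Total: 20.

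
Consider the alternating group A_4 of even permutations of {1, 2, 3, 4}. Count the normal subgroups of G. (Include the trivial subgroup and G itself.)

3

G has 10 subgroups. Checking conjugation-invariance by order — order 1: 1/1 normal; order 2: 0/3 normal; order 3: 0/4 normal; order 4: 1/1 normal; order 12: 1/1 normal.
Total normal subgroups: 3.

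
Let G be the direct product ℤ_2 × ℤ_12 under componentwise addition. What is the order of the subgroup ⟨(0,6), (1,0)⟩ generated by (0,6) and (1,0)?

4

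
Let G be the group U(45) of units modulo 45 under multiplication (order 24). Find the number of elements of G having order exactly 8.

0

No element of G has order 8 (even though 8 | 24).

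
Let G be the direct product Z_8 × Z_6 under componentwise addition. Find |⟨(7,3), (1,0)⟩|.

|⟨(7,3)⟩| = 8 and |⟨(1,0)⟩| = 8, so |H| is a multiple of lcm(8, 8) = 8 and divides |G| = 48.
Closing under the operation: H = {(0,0), (0,3), (1,0), (1,3), (2,0), (2,3), (3,0), (3,3), (4,0), (4,3), (5,0), (5,3), (6,0), (6,3), (7,0), (7,3)}, so |H| = 16.

16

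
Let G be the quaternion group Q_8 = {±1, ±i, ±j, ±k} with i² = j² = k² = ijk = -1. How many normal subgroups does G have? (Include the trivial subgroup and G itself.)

6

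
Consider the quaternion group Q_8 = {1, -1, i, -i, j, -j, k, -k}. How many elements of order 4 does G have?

6

The elements of order 4 are: i, -i, j, -j, k, -k.
That's 6.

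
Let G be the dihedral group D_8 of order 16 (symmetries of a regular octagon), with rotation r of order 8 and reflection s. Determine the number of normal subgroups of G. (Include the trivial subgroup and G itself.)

G has 19 subgroups. Checking conjugation-invariance by order — order 1: 1/1 normal; order 2: 1/9 normal; order 4: 1/5 normal; order 8: 3/3 normal; order 16: 1/1 normal.
Total normal subgroups: 7.

7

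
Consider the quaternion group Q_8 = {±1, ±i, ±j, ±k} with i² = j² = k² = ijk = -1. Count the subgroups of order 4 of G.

|G| = 8 and 4 | 8, so subgroups of order 4 are possible by Lagrange.
The subgroups of order 4 are: {1, -1, i, -i}; {1, -1, j, -j}; {1, -1, k, -k}.
So G has 3 subgroups of order 4.

3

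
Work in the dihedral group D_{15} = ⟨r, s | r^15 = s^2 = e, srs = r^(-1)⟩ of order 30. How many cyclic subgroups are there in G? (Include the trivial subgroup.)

A cyclic subgroup of order d is generated by each of its φ(d) elements of order d, so the cyclic subgroups of order d number (#elements of order d)/φ(d).
Cyclic subgroups by order — order 1: 1; order 2: 15; order 3: 1; order 5: 1; order 15: 1.
Total: 19.

19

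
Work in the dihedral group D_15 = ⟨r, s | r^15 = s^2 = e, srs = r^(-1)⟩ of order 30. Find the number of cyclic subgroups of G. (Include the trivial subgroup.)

Each element a generates a cyclic subgroup ⟨a⟩; distinct elements may generate the same one (a cyclic group of order d has φ(d) generators).
Cyclic subgroups by order — order 1: 1; order 2: 15; order 3: 1; order 5: 1; order 15: 1.
Total: 19.

19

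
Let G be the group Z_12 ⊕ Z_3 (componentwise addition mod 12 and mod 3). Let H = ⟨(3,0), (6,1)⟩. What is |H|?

|⟨(3,0)⟩| = 4 and |⟨(6,1)⟩| = 6, so |H| is a multiple of lcm(4, 6) = 12 and divides |G| = 36.
Closing under the operation: H = {(0,0), (0,1), (0,2), (3,0), (3,1), (3,2), (6,0), (6,1), (6,2), (9,0), (9,1), (9,2)}, so |H| = 12.

12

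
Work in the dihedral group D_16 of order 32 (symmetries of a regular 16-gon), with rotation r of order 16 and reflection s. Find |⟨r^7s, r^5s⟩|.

|⟨r^7s⟩| = 2 and |⟨r^5s⟩| = 2, so |H| is a multiple of lcm(2, 2) = 2 and divides |G| = 32.
Closing under the operation: H = {e, r^2, r^4, r^6, r^8, r^10, r^12, r^14, rs, r^3s, r^5s, r^7s, r^9s, r^11s, r^13s, r^15s}, so |H| = 16.

16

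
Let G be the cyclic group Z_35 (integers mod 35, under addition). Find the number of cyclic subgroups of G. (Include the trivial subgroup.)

Group the elements of G by the cyclic subgroup they generate; each cyclic subgroup of order d accounts for φ(d) elements.
Cyclic subgroups by order — order 1: 1; order 5: 1; order 7: 1; order 35: 1.
Total: 4.

4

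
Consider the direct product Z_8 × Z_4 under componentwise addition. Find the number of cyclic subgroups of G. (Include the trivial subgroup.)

Group the elements of G by the cyclic subgroup they generate; each cyclic subgroup of order d accounts for φ(d) elements.
Cyclic subgroups by order — order 1: 1; order 2: 3; order 4: 6; order 8: 4.
Total: 14.

14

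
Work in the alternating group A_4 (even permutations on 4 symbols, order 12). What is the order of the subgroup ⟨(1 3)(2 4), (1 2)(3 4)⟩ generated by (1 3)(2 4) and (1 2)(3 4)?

|⟨(1 3)(2 4)⟩| = 2 and |⟨(1 2)(3 4)⟩| = 2, so |H| is a multiple of lcm(2, 2) = 2 and divides |G| = 12.
Closing under the operation: H = {e, (1 2)(3 4), (1 3)(2 4), (1 4)(2 3)}, so |H| = 4.

4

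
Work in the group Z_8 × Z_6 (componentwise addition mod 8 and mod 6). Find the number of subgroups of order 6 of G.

|G| = 48 and 6 | 48, so subgroups of order 6 are possible by Lagrange.
The subgroups of order 6 are: {(0,0), (0,1), (0,2), (0,3), (0,4), (0,5)}; {(0,0), (0,2), (0,4), (4,0), (4,2), (4,4)}; {(0,0), (0,2), (0,4), (4,1), (4,3), (4,5)}.
So G has 3 subgroups of order 6.

3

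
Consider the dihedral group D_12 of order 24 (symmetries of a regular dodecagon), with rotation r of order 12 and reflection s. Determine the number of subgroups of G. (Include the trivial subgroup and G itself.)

34

|G| = 24, so by Lagrange every subgroup order divides 24. Divisors: 1, 2, 3, 4, 6, 8, 12, 24.
Subgroups by order — order 1: 1; order 2: 13; order 3: 1; order 4: 7; order 6: 5; order 8: 3; order 12: 3; order 24: 1.
Total: 1 + 13 + 1 + 7 + 5 + 3 + 3 + 1 = 34.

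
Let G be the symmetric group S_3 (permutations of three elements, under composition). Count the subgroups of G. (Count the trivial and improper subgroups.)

|G| = 6, so by Lagrange every subgroup order divides 6. Divisors: 1, 2, 3, 6.
Subgroups by order — order 1: 1; order 2: 3; order 3: 1; order 6: 1.
Total: 1 + 3 + 1 + 1 = 6.

6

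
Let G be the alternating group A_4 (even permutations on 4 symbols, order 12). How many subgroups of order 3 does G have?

4

|G| = 12 and 3 | 12, so subgroups of order 3 are possible by Lagrange.
The subgroups of order 3 are: {e, (1 2 3), (1 3 2)}; {e, (1 2 4), (1 4 2)}; {e, (1 3 4), (1 4 3)}; {e, (2 3 4), (2 4 3)}.
So G has 4 subgroups of order 3.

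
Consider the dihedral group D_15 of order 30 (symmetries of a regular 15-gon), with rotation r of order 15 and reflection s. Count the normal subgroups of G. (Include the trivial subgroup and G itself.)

5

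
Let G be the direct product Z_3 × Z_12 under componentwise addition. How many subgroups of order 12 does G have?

4

|G| = 36 and 12 | 36, so subgroups of order 12 are possible by Lagrange.
The subgroups of order 12 are: {(0,0), (0,1), (0,2), (0,3), (0,4), (0,5), (0,6), (0,7), (0,8), (0,9), (0,10), (0,11)}; {(0,0), (0,3), (0,6), (0,9), (1,0), (1,3), (1,6), (1,9), (2,0), (2,3), (2,6), (2,9)}; {(0,0), (0,3), (0,6), (0,9), (1,1), (1,4), (1,7), (1,10), (2,2), (2,5), (2,8), (2,11)}; {(0,0), (0,3), (0,6), (0,9), (1,2), (1,5), (1,8), (1,11), (2,1), (2,4), (2,7), (2,10)}.
So G has 4 subgroups of order 12.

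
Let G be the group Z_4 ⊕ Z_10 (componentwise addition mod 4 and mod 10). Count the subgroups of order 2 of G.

|G| = 40 and 2 | 40, so subgroups of order 2 are possible by Lagrange.
The subgroups of order 2 are: {(0,0), (0,5)}; {(0,0), (2,0)}; {(0,0), (2,5)}.
So G has 3 subgroups of order 2.

3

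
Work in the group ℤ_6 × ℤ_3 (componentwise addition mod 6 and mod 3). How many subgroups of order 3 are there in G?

4

|G| = 18 and 3 | 18, so subgroups of order 3 are possible by Lagrange.
The subgroups of order 3 are: {(0,0), (0,1), (0,2)}; {(0,0), (2,0), (4,0)}; {(0,0), (2,1), (4,2)}; {(0,0), (2,2), (4,1)}.
So G has 4 subgroups of order 3.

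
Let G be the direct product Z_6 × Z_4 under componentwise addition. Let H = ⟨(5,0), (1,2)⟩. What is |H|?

12

|⟨(5,0)⟩| = 6 and |⟨(1,2)⟩| = 6, so |H| is a multiple of lcm(6, 6) = 6 and divides |G| = 24.
Closing under the operation: H = {(0,0), (0,2), (1,0), (1,2), (2,0), (2,2), (3,0), (3,2), (4,0), (4,2), (5,0), (5,2)}, so |H| = 12.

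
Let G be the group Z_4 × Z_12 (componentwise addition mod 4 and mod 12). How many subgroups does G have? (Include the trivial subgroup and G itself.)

30

|G| = 48, so by Lagrange every subgroup order divides 48. Divisors: 1, 2, 3, 4, 6, 8, 12, 16, 24, 48.
Subgroups by order — order 1: 1; order 2: 3; order 3: 1; order 4: 7; order 6: 3; order 8: 3; order 12: 7; order 16: 1; order 24: 3; order 48: 1.
Total: 1 + 3 + 1 + 7 + 3 + 3 + 7 + 1 + 3 + 1 = 30.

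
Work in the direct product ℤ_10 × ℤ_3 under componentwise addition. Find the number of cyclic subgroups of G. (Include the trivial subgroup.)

8

A cyclic subgroup of order d is generated by each of its φ(d) elements of order d, so the cyclic subgroups of order d number (#elements of order d)/φ(d).
Cyclic subgroups by order — order 1: 1; order 2: 1; order 3: 1; order 5: 1; order 6: 1; order 10: 1; order 15: 1; order 30: 1.
Total: 8.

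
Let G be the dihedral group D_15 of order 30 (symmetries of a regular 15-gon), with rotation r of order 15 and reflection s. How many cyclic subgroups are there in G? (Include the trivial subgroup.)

19

Group the elements of G by the cyclic subgroup they generate; each cyclic subgroup of order d accounts for φ(d) elements.
Cyclic subgroups by order — order 1: 1; order 2: 15; order 3: 1; order 5: 1; order 15: 1.
Total: 19.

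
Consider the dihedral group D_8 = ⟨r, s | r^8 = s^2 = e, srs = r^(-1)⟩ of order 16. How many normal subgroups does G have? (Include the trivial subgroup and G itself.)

7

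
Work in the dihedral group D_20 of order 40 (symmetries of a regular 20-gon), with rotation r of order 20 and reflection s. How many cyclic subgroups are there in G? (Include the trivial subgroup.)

26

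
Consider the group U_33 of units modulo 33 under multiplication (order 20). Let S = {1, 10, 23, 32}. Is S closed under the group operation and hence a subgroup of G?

Yes

|S| = 4 divides |G| = 20, consistent with Lagrange.
S contains the identity, every element's inverse is in S, and S is closed under ·: it is a subgroup.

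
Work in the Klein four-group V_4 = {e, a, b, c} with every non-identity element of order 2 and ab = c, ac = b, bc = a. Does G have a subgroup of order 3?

3 does not divide |G| = 4, so by Lagrange no subgroup of order 3 exists.

No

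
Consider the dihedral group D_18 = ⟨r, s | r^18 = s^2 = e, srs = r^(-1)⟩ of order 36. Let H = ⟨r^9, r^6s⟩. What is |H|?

4

|⟨r^9⟩| = 2 and |⟨r^6s⟩| = 2, so |H| is a multiple of lcm(2, 2) = 2 and divides |G| = 36.
Closing under the operation: H = {e, r^9, r^6s, r^15s}, so |H| = 4.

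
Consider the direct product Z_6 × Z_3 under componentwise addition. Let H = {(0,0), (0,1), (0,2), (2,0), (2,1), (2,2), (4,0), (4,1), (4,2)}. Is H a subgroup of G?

|H| = 9 divides |G| = 18, consistent with Lagrange.
H contains the identity, every element's inverse is in H, and H is closed under +: it is a subgroup.

Yes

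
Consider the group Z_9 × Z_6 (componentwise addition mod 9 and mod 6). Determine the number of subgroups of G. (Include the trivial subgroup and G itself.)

|G| = 54, so by Lagrange every subgroup order divides 54. Divisors: 1, 2, 3, 6, 9, 18, 27, 54.
Subgroups by order — order 1: 1; order 2: 1; order 3: 4; order 6: 4; order 9: 4; order 18: 4; order 27: 1; order 54: 1.
Total: 1 + 1 + 4 + 4 + 4 + 4 + 1 + 1 = 20.

20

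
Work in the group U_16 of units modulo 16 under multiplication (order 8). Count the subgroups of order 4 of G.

|G| = 8 and 4 | 8, so subgroups of order 4 are possible by Lagrange.
The subgroups of order 4 are: {1, 3, 9, 11}; {1, 5, 9, 13}; {1, 7, 9, 15}.
So G has 3 subgroups of order 4.

3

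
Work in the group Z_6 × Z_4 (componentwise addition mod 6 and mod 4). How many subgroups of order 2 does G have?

|G| = 24 and 2 | 24, so subgroups of order 2 are possible by Lagrange.
The subgroups of order 2 are: {(0,0), (0,2)}; {(0,0), (3,0)}; {(0,0), (3,2)}.
So G has 3 subgroups of order 2.

3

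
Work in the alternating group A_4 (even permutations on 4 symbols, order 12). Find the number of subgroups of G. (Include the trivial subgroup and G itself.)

|G| = 12, so by Lagrange every subgroup order divides 12. Divisors: 1, 2, 3, 4, 6, 12.
Subgroups by order — order 1: 1; order 2: 3; order 3: 4; order 4: 1; order 6: 0; order 12: 1.
Total: 1 + 3 + 4 + 1 + 0 + 1 = 10.

10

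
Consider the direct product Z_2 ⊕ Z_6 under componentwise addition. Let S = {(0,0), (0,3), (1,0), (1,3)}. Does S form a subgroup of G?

|S| = 4 divides |G| = 12, consistent with Lagrange.
S contains the identity, every element's inverse is in S, and S is closed under +: it is a subgroup.

Yes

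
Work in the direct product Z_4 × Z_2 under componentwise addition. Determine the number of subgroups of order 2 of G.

3

|G| = 8 and 2 | 8, so subgroups of order 2 are possible by Lagrange.
The subgroups of order 2 are: {(0,0), (0,1)}; {(0,0), (2,0)}; {(0,0), (2,1)}.
So G has 3 subgroups of order 2.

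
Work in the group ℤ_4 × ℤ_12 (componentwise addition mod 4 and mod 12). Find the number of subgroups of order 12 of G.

|G| = 48 and 12 | 48, so subgroups of order 12 are possible by Lagrange.
The subgroups of order 12 are: {(0,0), (0,1), (0,2), (0,3), (0,4), (0,5), (0,6), (0,7), (0,8), (0,9), (0,10), (0,11)}; {(0,0), (0,2), (0,4), (0,6), (0,8), (0,10), (2,0), (2,2), (2,4), (2,6), (2,8), (2,10)}; {(0,0), (0,2), (0,4), (0,6), (0,8), (0,10), (2,1), (2,3), (2,5), (2,7), (2,9), (2,11)}; {(0,0), (0,4), (0,8), (1,0), (1,4), (1,8), (2,0), (2,4), (2,8), (3,0), (3,4), (3,8)}; … (7 in all).
So G has 7 subgroups of order 12.

7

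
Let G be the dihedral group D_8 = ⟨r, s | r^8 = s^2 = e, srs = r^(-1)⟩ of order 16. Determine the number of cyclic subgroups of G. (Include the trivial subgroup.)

12

Each element a generates a cyclic subgroup ⟨a⟩; distinct elements may generate the same one (a cyclic group of order d has φ(d) generators).
Cyclic subgroups by order — order 1: 1; order 2: 9; order 4: 1; order 8: 1.
Total: 12.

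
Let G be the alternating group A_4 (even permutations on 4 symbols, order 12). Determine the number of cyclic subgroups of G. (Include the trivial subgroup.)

8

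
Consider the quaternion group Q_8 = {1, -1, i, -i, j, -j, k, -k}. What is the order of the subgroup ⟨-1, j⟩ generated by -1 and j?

4

|⟨-1⟩| = 2 and |⟨j⟩| = 4, so |H| is a multiple of lcm(2, 4) = 4 and divides |G| = 8.
Closing under the operation: H = {1, -1, j, -j}, so |H| = 4.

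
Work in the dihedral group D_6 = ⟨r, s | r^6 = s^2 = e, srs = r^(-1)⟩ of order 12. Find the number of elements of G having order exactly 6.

2

The elements of order 6 are: r, r^5.
That's 2.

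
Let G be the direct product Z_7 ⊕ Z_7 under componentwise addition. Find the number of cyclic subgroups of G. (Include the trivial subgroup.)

9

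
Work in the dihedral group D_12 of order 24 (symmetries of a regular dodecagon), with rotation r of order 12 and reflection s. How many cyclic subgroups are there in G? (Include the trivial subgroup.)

18

Group the elements of G by the cyclic subgroup they generate; each cyclic subgroup of order d accounts for φ(d) elements.
Cyclic subgroups by order — order 1: 1; order 2: 13; order 3: 1; order 4: 1; order 6: 1; order 12: 1.
Total: 18.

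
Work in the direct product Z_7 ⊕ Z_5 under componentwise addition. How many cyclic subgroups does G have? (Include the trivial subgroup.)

Group the elements of G by the cyclic subgroup they generate; each cyclic subgroup of order d accounts for φ(d) elements.
Cyclic subgroups by order — order 1: 1; order 5: 1; order 7: 1; order 35: 1.
Total: 4.

4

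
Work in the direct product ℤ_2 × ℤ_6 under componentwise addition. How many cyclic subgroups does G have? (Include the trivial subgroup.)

Each element a generates a cyclic subgroup ⟨a⟩; distinct elements may generate the same one (a cyclic group of order d has φ(d) generators).
Cyclic subgroups by order — order 1: 1; order 2: 3; order 3: 1; order 6: 3.
Total: 8.

8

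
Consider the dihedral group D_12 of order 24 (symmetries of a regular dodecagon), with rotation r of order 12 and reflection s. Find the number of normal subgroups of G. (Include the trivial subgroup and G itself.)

9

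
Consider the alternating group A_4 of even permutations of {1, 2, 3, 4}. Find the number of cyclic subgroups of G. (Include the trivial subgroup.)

Each element a generates a cyclic subgroup ⟨a⟩; distinct elements may generate the same one (a cyclic group of order d has φ(d) generators).
Cyclic subgroups by order — order 1: 1; order 2: 3; order 3: 4.
Total: 8.

8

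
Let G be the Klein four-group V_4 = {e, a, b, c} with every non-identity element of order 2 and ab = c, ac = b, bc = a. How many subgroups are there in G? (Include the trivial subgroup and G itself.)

|G| = 4, so by Lagrange every subgroup order divides 4. Divisors: 1, 2, 4.
Subgroups by order — order 1: 1; order 2: 3; order 4: 1.
Total: 1 + 3 + 1 = 5.

5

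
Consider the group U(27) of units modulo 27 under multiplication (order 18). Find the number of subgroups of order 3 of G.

|G| = 18 and 3 | 18, so subgroups of order 3 are possible by Lagrange.
The subgroups of order 3 are: {1, 10, 19}.
So G has 1 subgroup of order 3.

1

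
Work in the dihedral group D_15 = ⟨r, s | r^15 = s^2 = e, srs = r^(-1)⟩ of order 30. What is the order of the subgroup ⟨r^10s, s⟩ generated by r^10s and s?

6

|⟨r^10s⟩| = 2 and |⟨s⟩| = 2, so |H| is a multiple of lcm(2, 2) = 2 and divides |G| = 30.
Closing under the operation: H = {e, r^5, r^10, s, r^5s, r^10s}, so |H| = 6.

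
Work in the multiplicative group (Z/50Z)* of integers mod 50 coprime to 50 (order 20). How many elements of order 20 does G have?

The elements of order 20 are: 3, 13, 17, 23, 27, 33, 37, 47.
That's 8.

8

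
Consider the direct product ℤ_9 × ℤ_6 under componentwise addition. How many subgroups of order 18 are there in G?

|G| = 54 and 18 | 54, so subgroups of order 18 are possible by Lagrange.
The subgroups of order 18 are: {(0,0), (0,1), (0,2), (0,3), (0,4), (0,5), (3,0), (3,1), (3,2), (3,3), (3,4), (3,5), (6,0), (6,1), (6,2), (6,3), (6,4), (6,5)}; {(0,0), (0,3), (1,0), (1,3), (2,0), (2,3), (3,0), (3,3), (4,0), (4,3), (5,0), (5,3), (6,0), (6,3), (7,0), (7,3), (8,0), (8,3)}; {(0,0), (0,3), (1,1), (1,4), (2,2), (2,5), (3,0), (3,3), (4,1), (4,4), (5,2), (5,5), (6,0), (6,3), (7,1), (7,4), (8,2), (8,5)}; {(0,0), (0,3), (1,2), (1,5), (2,1), (2,4), (3,0), (3,3), (4,2), (4,5), (5,1), (5,4), (6,0), (6,3), (7,2), (7,5), (8,1), (8,4)}.
So G has 4 subgroups of order 18.

4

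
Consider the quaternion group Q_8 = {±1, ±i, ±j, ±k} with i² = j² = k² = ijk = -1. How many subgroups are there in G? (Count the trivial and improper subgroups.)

|G| = 8, so by Lagrange every subgroup order divides 8. Divisors: 1, 2, 4, 8.
Subgroups by order — order 1: 1; order 2: 1; order 4: 3; order 8: 1.
Total: 1 + 1 + 3 + 1 = 6.

6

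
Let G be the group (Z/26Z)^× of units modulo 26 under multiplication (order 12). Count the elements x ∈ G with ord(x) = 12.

The elements of order 12 are: 7, 11, 15, 19.
That's 4.

4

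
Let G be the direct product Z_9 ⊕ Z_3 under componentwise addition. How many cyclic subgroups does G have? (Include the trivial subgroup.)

Group the elements of G by the cyclic subgroup they generate; each cyclic subgroup of order d accounts for φ(d) elements.
Cyclic subgroups by order — order 1: 1; order 3: 4; order 9: 3.
Total: 8.

8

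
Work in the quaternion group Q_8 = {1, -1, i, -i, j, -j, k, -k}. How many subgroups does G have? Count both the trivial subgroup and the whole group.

|G| = 8, so by Lagrange every subgroup order divides 8. Divisors: 1, 2, 4, 8.
Subgroups by order — order 1: 1; order 2: 1; order 4: 3; order 8: 1.
Total: 1 + 1 + 3 + 1 = 6.

6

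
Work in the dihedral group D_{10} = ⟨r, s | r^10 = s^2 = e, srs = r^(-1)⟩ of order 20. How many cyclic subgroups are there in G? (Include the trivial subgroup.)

Each element a generates a cyclic subgroup ⟨a⟩; distinct elements may generate the same one (a cyclic group of order d has φ(d) generators).
Cyclic subgroups by order — order 1: 1; order 2: 11; order 5: 1; order 10: 1.
Total: 14.

14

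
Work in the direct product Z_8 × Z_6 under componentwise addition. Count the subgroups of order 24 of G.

|G| = 48 and 24 | 48, so subgroups of order 24 are possible by Lagrange.
The subgroups of order 24 are: {(0,0), (0,1), (0,2), (0,3), (0,4), (0,5), (2,0), (2,1), (2,2), (2,3), (2,4), (2,5), (4,0), (4,1), (4,2), (4,3), (4,4), (4,5), (6,0), (6,1), (6,2), (6,3), (6,4), (6,5)}; {(0,0), (0,2), (0,4), (1,0), (1,2), (1,4), (2,0), (2,2), (2,4), (3,0), (3,2), (3,4), (4,0), (4,2), (4,4), (5,0), (5,2), (5,4), (6,0), (6,2), (6,4), (7,0), (7,2), (7,4)}; {(0,0), (0,2), (0,4), (1,1), (1,3), (1,5), (2,0), (2,2), (2,4), (3,1), (3,3), (3,5), (4,0), (4,2), (4,4), (5,1), (5,3), (5,5), (6,0), (6,2), (6,4), (7,1), (7,3), (7,5)}.
So G has 3 subgroups of order 24.

3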